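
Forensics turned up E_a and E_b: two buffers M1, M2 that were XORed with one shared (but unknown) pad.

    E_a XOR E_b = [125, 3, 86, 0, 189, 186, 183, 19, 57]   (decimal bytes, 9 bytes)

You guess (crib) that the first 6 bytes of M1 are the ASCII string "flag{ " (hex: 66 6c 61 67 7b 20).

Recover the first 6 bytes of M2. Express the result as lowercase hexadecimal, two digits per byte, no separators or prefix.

1b6f3767c69a

Since E_a ⊕ E_b = M1 ⊕ M2, XORing with the guessed M1 bytes yields the corresponding M2 bytes: M2 = (E_a ⊕ E_b) ⊕ M1.
7d XOR 66 = 1b
03 XOR 6c = 6f
56 XOR 61 = 37
00 XOR 67 = 67
bd XOR 7b = c6
ba XOR 20 = 9a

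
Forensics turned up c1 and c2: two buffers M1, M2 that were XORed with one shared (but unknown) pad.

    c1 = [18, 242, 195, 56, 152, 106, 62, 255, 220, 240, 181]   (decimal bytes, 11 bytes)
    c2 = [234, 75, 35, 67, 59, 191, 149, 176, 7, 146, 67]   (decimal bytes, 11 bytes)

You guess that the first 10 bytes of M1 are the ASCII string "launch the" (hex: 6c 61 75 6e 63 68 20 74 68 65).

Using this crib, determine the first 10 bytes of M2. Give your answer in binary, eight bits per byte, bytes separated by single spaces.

10010100 11011000 10010101 00010101 11000000 10111101 10001011 00111011 10110011 00000111

First, c1 ⊕ c2 = (M1 ⊕ K) ⊕ (M2 ⊕ K) = M1 ⊕ M2, so the key drops out. Then M2 = (M1 ⊕ M2) ⊕ M1 over the first 10 bytes.
byte 0: (12 xor ea) xor 6c = f8 xor 6c = 94
byte 1: (f2 xor 4b) xor 61 = b9 xor 61 = d8
byte 2: (c3 xor 23) xor 75 = e0 xor 75 = 95
byte 3: (38 xor 43) xor 6e = 7b xor 6e = 15
byte 4: (98 xor 3b) xor 63 = a3 xor 63 = c0
byte 5: (6a xor bf) xor 68 = d5 xor 68 = bd
byte 6: (3e xor 95) xor 20 = ab xor 20 = 8b
byte 7: (ff xor b0) xor 74 = 4f xor 74 = 3b
byte 8: (dc xor 07) xor 68 = db xor 68 = b3
byte 9: (f0 xor 92) xor 65 = 62 xor 65 = 07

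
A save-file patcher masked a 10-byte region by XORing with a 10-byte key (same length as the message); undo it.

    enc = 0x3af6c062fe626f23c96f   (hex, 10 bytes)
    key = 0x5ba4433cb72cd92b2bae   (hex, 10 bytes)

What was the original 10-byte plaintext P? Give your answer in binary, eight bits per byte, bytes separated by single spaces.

XOR is its own inverse, so applying the key byte-wise gives the result directly.
byte 0: 3a XOR 5b = 61
byte 1: f6 XOR a4 = 52
byte 2: c0 XOR 43 = 83
byte 3: 62 XOR 3c = 5e
byte 4: fe XOR b7 = 49
byte 5: 62 XOR 2c = 4e
byte 6: 6f XOR d9 = b6
byte 7: 23 XOR 2b = 08
byte 8: c9 XOR 2b = e2
byte 9: 6f XOR ae = c1

01100001 01010010 10000011 01011110 01001001 01001110 10110110 00001000 11100010 11000001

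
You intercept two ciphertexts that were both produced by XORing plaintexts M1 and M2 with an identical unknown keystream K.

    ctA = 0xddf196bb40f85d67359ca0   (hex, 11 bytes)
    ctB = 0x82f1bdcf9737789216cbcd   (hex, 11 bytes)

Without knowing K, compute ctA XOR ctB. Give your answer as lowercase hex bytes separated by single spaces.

5f 00 2b 74 d7 cf 25 f5 23 57 6d

ctA ⊕ ctB = (M1 ⊕ K) ⊕ (M2 ⊕ K) = M1 ⊕ M2 — the shared key cancels under XOR.
byte 0: 221 ^ 130 =  95
byte 1: 241 ^ 241 =   0
byte 2: 150 ^ 189 =  43
byte 3: 187 ^ 207 = 116
byte 4:  64 ^ 151 = 215
byte 5: 248 ^  55 = 207
byte 6:  93 ^ 120 =  37
byte 7: 103 ^ 146 = 245
byte 8:  53 ^  22 =  35
byte 9: 156 ^ 203 =  87
byte 10: 160 ^ 205 = 109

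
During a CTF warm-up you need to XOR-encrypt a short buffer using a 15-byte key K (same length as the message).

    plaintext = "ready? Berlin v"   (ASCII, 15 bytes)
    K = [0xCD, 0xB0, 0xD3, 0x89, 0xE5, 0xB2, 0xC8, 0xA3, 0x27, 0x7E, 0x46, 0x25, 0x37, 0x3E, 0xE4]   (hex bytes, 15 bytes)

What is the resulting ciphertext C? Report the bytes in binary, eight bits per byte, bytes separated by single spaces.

10111111 11010101 10110010 11101101 10011100 10001101 11101000 11100001 01000010 00001100 00101010 01001100 01011001 00011110 10010010

114 xor 205 = 191
101 xor 176 = 213
 97 xor 211 = 178
100 xor 137 = 237
121 xor 229 = 156
 63 xor 178 = 141
 32 xor 200 = 232
 66 xor 163 = 225
101 xor  39 =  66
114 xor 126 =  12
108 xor  70 =  42
105 xor  37 =  76
110 xor  55 =  89
 32 xor  62 =  30
118 xor 228 = 146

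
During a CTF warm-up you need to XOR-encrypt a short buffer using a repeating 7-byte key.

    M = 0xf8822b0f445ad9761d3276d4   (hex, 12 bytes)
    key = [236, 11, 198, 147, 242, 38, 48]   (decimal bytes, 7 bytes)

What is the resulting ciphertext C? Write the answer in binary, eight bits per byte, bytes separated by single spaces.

00010100 10001001 11101101 10011100 10110110 01111100 11101001 10011010 00010110 11110100 11100101 00100110

The 7-byte key repeats, so the effective keystream is ec 0b c6 93 f2 26 30 ec 0b c6 93 f2.
byte 0: f8 ^ ec = 14
byte 1: 82 ^ 0b = 89
byte 2: 2b ^ c6 = ed
byte 3: 0f ^ 93 = 9c
byte 4: 44 ^ f2 = b6
byte 5: 5a ^ 26 = 7c
byte 6: d9 ^ 30 = e9
byte 7: 76 ^ ec = 9a
byte 8: 1d ^ 0b = 16
byte 9: 32 ^ c6 = f4
byte 10: 76 ^ 93 = e5
byte 11: d4 ^ f2 = 26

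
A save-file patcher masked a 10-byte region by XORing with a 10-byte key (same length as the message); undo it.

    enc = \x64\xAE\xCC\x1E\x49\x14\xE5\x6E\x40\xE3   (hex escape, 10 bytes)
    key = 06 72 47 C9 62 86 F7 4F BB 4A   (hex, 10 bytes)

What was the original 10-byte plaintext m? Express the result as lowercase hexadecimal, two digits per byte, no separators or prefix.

62dc8bd72b921221fba9

byte 0: 100 ^   6 =  98
byte 1: 174 ^ 114 = 220
byte 2: 204 ^  71 = 139
byte 3:  30 ^ 201 = 215
byte 4:  73 ^  98 =  43
byte 5:  20 ^ 134 = 146
byte 6: 229 ^ 247 =  18
byte 7: 110 ^  79 =  33
byte 8:  64 ^ 187 = 251
byte 9: 227 ^  74 = 169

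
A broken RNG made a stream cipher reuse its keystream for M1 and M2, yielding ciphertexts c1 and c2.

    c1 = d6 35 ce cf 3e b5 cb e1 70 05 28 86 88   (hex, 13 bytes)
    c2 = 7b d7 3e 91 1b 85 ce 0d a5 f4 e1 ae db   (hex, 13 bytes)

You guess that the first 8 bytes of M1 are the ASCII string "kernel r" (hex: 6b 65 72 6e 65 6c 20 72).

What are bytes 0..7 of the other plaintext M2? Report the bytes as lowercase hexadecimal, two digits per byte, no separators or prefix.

c6878230405c259e

First, c1 ⊕ c2 = (M1 ⊕ K) ⊕ (M2 ⊕ K) = M1 ⊕ M2, so the key drops out. Then M2 = (M1 ⊕ M2) ⊕ M1 over the first 8 bytes.
byte 0: (d6 ⊕ 7b) ⊕ 6b = ad ⊕ 6b = c6
byte 1: (35 ⊕ d7) ⊕ 65 = e2 ⊕ 65 = 87
byte 2: (ce ⊕ 3e) ⊕ 72 = f0 ⊕ 72 = 82
byte 3: (cf ⊕ 91) ⊕ 6e = 5e ⊕ 6e = 30
byte 4: (3e ⊕ 1b) ⊕ 65 = 25 ⊕ 65 = 40
byte 5: (b5 ⊕ 85) ⊕ 6c = 30 ⊕ 6c = 5c
byte 6: (cb ⊕ ce) ⊕ 20 = 05 ⊕ 20 = 25
byte 7: (e1 ⊕ 0d) ⊕ 72 = ec ⊕ 72 = 9e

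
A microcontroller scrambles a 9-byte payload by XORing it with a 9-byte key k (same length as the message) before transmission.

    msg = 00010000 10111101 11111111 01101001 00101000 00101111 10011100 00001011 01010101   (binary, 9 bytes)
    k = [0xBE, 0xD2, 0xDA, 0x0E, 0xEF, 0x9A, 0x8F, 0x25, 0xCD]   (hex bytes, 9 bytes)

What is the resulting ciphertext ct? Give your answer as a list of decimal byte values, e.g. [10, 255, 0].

XOR is its own inverse, so applying the key byte-wise gives the result directly.
10 ^ be = ae
bd ^ d2 = 6f
ff ^ da = 25
69 ^ 0e = 67
28 ^ ef = c7
2f ^ 9a = b5
9c ^ 8f = 13
0b ^ 25 = 2e
55 ^ cd = 98

[174, 111, 37, 103, 199, 181, 19, 46, 152]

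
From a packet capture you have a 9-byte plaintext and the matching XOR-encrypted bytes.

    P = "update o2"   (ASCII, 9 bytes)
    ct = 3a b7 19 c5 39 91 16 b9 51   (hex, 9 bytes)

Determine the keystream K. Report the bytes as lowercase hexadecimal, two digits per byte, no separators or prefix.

4fc77da44df436d663

Since ct = P ⊕ K, XORing both sides with P gives K = P ⊕ ct.
75 xor 3a = 4f
70 xor b7 = c7
64 xor 19 = 7d
61 xor c5 = a4
74 xor 39 = 4d
65 xor 91 = f4
20 xor 16 = 36
6f xor b9 = d6
32 xor 51 = 63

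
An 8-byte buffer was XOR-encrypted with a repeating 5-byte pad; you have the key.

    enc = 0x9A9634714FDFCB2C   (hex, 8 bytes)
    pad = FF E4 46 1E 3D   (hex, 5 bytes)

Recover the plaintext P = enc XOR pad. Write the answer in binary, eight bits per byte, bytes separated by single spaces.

The 5-byte key repeats, so the effective keystream is ff e4 46 1e 3d ff e4 46.
byte 0: 10011010 ⊕ 11111111 = 01100101
byte 1: 10010110 ⊕ 11100100 = 01110010
byte 2: 00110100 ⊕ 01000110 = 01110010
byte 3: 01110001 ⊕ 00011110 = 01101111
byte 4: 01001111 ⊕ 00111101 = 01110010
byte 5: 11011111 ⊕ 11111111 = 00100000
byte 6: 11001011 ⊕ 11100100 = 00101111
byte 7: 00101100 ⊕ 01000110 = 01101010

01100101 01110010 01110010 01101111 01110010 00100000 00101111 01101010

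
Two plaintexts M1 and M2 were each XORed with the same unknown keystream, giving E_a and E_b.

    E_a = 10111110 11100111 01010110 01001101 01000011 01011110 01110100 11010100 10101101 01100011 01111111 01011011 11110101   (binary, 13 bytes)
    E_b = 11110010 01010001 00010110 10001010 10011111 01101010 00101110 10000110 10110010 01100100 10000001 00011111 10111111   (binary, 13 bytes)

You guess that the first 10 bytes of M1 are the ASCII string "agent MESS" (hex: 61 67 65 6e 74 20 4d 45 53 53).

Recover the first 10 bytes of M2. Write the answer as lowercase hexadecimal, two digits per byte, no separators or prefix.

First, E_a ⊕ E_b = (M1 ⊕ K) ⊕ (M2 ⊕ K) = M1 ⊕ M2, so the key drops out. Then M2 = (M1 ⊕ M2) ⊕ M1 over the first 10 bytes.
byte 0: (be ⊕ f2) ⊕ 61 = 4c ⊕ 61 = 2d
byte 1: (e7 ⊕ 51) ⊕ 67 = b6 ⊕ 67 = d1
byte 2: (56 ⊕ 16) ⊕ 65 = 40 ⊕ 65 = 25
byte 3: (4d ⊕ 8a) ⊕ 6e = c7 ⊕ 6e = a9
byte 4: (43 ⊕ 9f) ⊕ 74 = dc ⊕ 74 = a8
byte 5: (5e ⊕ 6a) ⊕ 20 = 34 ⊕ 20 = 14
byte 6: (74 ⊕ 2e) ⊕ 4d = 5a ⊕ 4d = 17
byte 7: (d4 ⊕ 86) ⊕ 45 = 52 ⊕ 45 = 17
byte 8: (ad ⊕ b2) ⊕ 53 = 1f ⊕ 53 = 4c
byte 9: (63 ⊕ 64) ⊕ 53 = 07 ⊕ 53 = 54

2dd125a9a81417174c54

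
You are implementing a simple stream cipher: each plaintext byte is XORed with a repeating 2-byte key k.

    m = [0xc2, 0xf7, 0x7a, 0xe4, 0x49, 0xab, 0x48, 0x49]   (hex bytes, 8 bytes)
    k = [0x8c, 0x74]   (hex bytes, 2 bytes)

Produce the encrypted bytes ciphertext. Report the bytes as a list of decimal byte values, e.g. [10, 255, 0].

The 2-byte key repeats, so the effective keystream is 8c 74 8c 74 8c 74 8c 74.
byte 0: 194 xor 140 =  78
byte 1: 247 xor 116 = 131
byte 2: 122 xor 140 = 246
byte 3: 228 xor 116 = 144
byte 4:  73 xor 140 = 197
byte 5: 171 xor 116 = 223
byte 6:  72 xor 140 = 196
byte 7:  73 xor 116 =  61

[78, 131, 246, 144, 197, 223, 196, 61]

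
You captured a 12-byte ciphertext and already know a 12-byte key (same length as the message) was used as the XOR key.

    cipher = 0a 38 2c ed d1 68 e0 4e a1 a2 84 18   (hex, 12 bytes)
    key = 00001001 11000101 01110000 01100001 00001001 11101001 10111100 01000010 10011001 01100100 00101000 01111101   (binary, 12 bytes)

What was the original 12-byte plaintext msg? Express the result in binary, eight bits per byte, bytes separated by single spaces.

byte 0: 00001010 ⊕ 00001001 = 00000011
byte 1: 00111000 ⊕ 11000101 = 11111101
byte 2: 00101100 ⊕ 01110000 = 01011100
byte 3: 11101101 ⊕ 01100001 = 10001100
byte 4: 11010001 ⊕ 00001001 = 11011000
byte 5: 01101000 ⊕ 11101001 = 10000001
byte 6: 11100000 ⊕ 10111100 = 01011100
byte 7: 01001110 ⊕ 01000010 = 00001100
byte 8: 10100001 ⊕ 10011001 = 00111000
byte 9: 10100010 ⊕ 01100100 = 11000110
byte 10: 10000100 ⊕ 00101000 = 10101100
byte 11: 00011000 ⊕ 01111101 = 01100101

00000011 11111101 01011100 10001100 11011000 10000001 01011100 00001100 00111000 11000110 10101100 01100101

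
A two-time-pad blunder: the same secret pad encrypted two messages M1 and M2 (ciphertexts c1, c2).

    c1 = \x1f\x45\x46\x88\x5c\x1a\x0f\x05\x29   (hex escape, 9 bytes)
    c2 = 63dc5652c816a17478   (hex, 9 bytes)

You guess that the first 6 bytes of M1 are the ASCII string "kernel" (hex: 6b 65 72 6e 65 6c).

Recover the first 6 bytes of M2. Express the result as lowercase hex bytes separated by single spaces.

17 fc 62 b4 f1 60

First, c1 ⊕ c2 = (M1 ⊕ K) ⊕ (M2 ⊕ K) = M1 ⊕ M2, so the key drops out. Then M2 = (M1 ⊕ M2) ⊕ M1 over the first 6 bytes.
byte 0: (1f XOR 63) XOR 6b = 7c XOR 6b = 17
byte 1: (45 XOR dc) XOR 65 = 99 XOR 65 = fc
byte 2: (46 XOR 56) XOR 72 = 10 XOR 72 = 62
byte 3: (88 XOR 52) XOR 6e = da XOR 6e = b4
byte 4: (5c XOR c8) XOR 65 = 94 XOR 65 = f1
byte 5: (1a XOR 16) XOR 6c = 0c XOR 6c = 60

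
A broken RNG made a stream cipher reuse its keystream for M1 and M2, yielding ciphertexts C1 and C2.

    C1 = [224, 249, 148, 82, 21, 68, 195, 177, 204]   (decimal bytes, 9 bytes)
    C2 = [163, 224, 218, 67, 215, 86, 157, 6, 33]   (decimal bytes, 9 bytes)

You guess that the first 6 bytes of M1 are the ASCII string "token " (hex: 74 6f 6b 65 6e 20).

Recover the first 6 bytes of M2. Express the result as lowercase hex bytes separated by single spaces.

First, C1 ⊕ C2 = (M1 ⊕ K) ⊕ (M2 ⊕ K) = M1 ⊕ M2, so the key drops out. Then M2 = (M1 ⊕ M2) ⊕ M1 over the first 6 bytes.
byte 0: (e0 ⊕ a3) ⊕ 74 = 43 ⊕ 74 = 37
byte 1: (f9 ⊕ e0) ⊕ 6f = 19 ⊕ 6f = 76
byte 2: (94 ⊕ da) ⊕ 6b = 4e ⊕ 6b = 25
byte 3: (52 ⊕ 43) ⊕ 65 = 11 ⊕ 65 = 74
byte 4: (15 ⊕ d7) ⊕ 6e = c2 ⊕ 6e = ac
byte 5: (44 ⊕ 56) ⊕ 20 = 12 ⊕ 20 = 32

37 76 25 74 ac 32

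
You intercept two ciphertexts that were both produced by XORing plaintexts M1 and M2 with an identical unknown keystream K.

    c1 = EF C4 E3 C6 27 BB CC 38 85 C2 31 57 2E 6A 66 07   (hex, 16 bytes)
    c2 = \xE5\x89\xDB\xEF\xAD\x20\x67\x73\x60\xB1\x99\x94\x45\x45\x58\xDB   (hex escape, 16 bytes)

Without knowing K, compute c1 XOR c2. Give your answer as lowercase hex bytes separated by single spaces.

c1 ⊕ c2 = (M1 ⊕ K) ⊕ (M2 ⊕ K) = M1 ⊕ M2 — the shared key cancels under XOR.
ef ^ e5 = 0a
c4 ^ 89 = 4d
e3 ^ db = 38
c6 ^ ef = 29
27 ^ ad = 8a
bb ^ 20 = 9b
cc ^ 67 = ab
38 ^ 73 = 4b
85 ^ 60 = e5
c2 ^ b1 = 73
31 ^ 99 = a8
57 ^ 94 = c3
2e ^ 45 = 6b
6a ^ 45 = 2f
66 ^ 58 = 3e
07 ^ db = dc

0a 4d 38 29 8a 9b ab 4b e5 73 a8 c3 6b 2f 3e dc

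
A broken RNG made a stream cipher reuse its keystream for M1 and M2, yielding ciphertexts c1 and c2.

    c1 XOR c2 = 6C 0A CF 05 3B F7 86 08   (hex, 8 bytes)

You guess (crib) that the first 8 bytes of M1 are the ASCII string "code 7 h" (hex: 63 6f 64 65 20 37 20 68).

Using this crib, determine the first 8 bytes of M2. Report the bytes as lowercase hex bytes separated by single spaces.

Since c1 ⊕ c2 = M1 ⊕ M2, XORing with the guessed M1 bytes yields the corresponding M2 bytes: M2 = (c1 ⊕ c2) ⊕ M1.
byte 0: 6c XOR 63 = 0f
byte 1: 0a XOR 6f = 65
byte 2: cf XOR 64 = ab
byte 3: 05 XOR 65 = 60
byte 4: 3b XOR 20 = 1b
byte 5: f7 XOR 37 = c0
byte 6: 86 XOR 20 = a6
byte 7: 08 XOR 68 = 60

0f 65 ab 60 1b c0 a6 60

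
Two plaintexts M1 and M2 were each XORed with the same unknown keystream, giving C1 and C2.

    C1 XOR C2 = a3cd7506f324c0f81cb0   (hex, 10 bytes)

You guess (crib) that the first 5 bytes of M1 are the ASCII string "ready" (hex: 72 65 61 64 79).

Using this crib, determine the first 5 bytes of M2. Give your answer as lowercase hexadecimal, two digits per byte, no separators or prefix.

d1a814628a

Since C1 ⊕ C2 = M1 ⊕ M2, XORing with the guessed M1 bytes yields the corresponding M2 bytes: M2 = (C1 ⊕ C2) ⊕ M1.
10100011 ^ 01110010 = 11010001
11001101 ^ 01100101 = 10101000
01110101 ^ 01100001 = 00010100
00000110 ^ 01100100 = 01100010
11110011 ^ 01111001 = 10001010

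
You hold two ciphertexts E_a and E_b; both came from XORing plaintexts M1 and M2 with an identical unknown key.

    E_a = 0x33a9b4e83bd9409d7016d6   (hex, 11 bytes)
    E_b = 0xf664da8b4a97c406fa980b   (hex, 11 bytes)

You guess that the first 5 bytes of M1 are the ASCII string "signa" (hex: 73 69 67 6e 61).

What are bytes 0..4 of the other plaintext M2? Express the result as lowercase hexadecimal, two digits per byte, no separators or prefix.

b6a4090d10

First, E_a ⊕ E_b = (M1 ⊕ K) ⊕ (M2 ⊕ K) = M1 ⊕ M2, so the key drops out. Then M2 = (M1 ⊕ M2) ⊕ M1 over the first 5 bytes.
byte 0: (33 ⊕ f6) ⊕ 73 = c5 ⊕ 73 = b6
byte 1: (a9 ⊕ 64) ⊕ 69 = cd ⊕ 69 = a4
byte 2: (b4 ⊕ da) ⊕ 67 = 6e ⊕ 67 = 09
byte 3: (e8 ⊕ 8b) ⊕ 6e = 63 ⊕ 6e = 0d
byte 4: (3b ⊕ 4a) ⊕ 61 = 71 ⊕ 61 = 10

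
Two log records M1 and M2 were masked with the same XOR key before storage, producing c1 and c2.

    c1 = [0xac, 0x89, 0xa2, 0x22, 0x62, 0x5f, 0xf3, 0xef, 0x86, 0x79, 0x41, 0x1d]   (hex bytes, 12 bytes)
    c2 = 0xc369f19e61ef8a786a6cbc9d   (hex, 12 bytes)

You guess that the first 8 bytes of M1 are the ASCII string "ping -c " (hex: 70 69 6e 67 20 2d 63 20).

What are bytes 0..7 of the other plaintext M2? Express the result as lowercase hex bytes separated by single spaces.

1f 89 3d db 23 9d 1a b7

First, c1 ⊕ c2 = (M1 ⊕ K) ⊕ (M2 ⊕ K) = M1 ⊕ M2, so the key drops out. Then M2 = (M1 ⊕ M2) ⊕ M1 over the first 8 bytes.
byte 0: (ac ⊕ c3) ⊕ 70 = 6f ⊕ 70 = 1f
byte 1: (89 ⊕ 69) ⊕ 69 = e0 ⊕ 69 = 89
byte 2: (a2 ⊕ f1) ⊕ 6e = 53 ⊕ 6e = 3d
byte 3: (22 ⊕ 9e) ⊕ 67 = bc ⊕ 67 = db
byte 4: (62 ⊕ 61) ⊕ 20 = 03 ⊕ 20 = 23
byte 5: (5f ⊕ ef) ⊕ 2d = b0 ⊕ 2d = 9d
byte 6: (f3 ⊕ 8a) ⊕ 63 = 79 ⊕ 63 = 1a
byte 7: (ef ⊕ 78) ⊕ 20 = 97 ⊕ 20 = b7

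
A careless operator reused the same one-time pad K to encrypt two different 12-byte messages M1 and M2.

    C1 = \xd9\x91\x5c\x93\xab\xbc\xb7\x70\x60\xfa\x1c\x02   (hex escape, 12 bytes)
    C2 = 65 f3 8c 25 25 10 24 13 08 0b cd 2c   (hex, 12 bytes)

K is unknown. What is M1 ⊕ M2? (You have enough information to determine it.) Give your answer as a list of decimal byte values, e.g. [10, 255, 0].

C1 ⊕ C2 = (M1 ⊕ K) ⊕ (M2 ⊕ K) = M1 ⊕ M2 — the shared key cancels under XOR.
byte 0: 217 ⊕ 101 = 188
byte 1: 145 ⊕ 243 =  98
byte 2:  92 ⊕ 140 = 208
byte 3: 147 ⊕  37 = 182
byte 4: 171 ⊕  37 = 142
byte 5: 188 ⊕  16 = 172
byte 6: 183 ⊕  36 = 147
byte 7: 112 ⊕  19 =  99
byte 8:  96 ⊕   8 = 104
byte 9: 250 ⊕  11 = 241
byte 10:  28 ⊕ 205 = 209
byte 11:   2 ⊕  44 =  46

[188, 98, 208, 182, 142, 172, 147, 99, 104, 241, 209, 46]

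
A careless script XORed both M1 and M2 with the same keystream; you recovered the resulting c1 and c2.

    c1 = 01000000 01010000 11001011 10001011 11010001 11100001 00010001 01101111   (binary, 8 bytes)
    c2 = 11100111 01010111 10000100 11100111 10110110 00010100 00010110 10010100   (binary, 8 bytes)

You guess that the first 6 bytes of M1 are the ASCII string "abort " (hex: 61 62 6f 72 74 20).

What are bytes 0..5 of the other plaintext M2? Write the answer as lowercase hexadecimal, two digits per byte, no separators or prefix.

First, c1 ⊕ c2 = (M1 ⊕ K) ⊕ (M2 ⊕ K) = M1 ⊕ M2, so the key drops out. Then M2 = (M1 ⊕ M2) ⊕ M1 over the first 6 bytes.
byte 0: (40 ^ e7) ^ 61 = a7 ^ 61 = c6
byte 1: (50 ^ 57) ^ 62 = 07 ^ 62 = 65
byte 2: (cb ^ 84) ^ 6f = 4f ^ 6f = 20
byte 3: (8b ^ e7) ^ 72 = 6c ^ 72 = 1e
byte 4: (d1 ^ b6) ^ 74 = 67 ^ 74 = 13
byte 5: (e1 ^ 14) ^ 20 = f5 ^ 20 = d5

c665201e13d5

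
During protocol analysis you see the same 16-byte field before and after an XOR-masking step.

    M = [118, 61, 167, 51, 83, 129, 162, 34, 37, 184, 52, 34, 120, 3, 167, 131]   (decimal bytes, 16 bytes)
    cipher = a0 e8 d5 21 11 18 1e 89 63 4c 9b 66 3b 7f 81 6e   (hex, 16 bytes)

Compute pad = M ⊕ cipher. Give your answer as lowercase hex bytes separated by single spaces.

d6 d5 72 12 42 99 bc ab 46 f4 af 44 43 7c 26 ed

Since cipher = M ⊕ pad, XORing both sides with M gives pad = M ⊕ cipher.
76 xor a0 = d6
3d xor e8 = d5
a7 xor d5 = 72
33 xor 21 = 12
53 xor 11 = 42
81 xor 18 = 99
a2 xor 1e = bc
22 xor 89 = ab
25 xor 63 = 46
b8 xor 4c = f4
34 xor 9b = af
22 xor 66 = 44
78 xor 3b = 43
03 xor 7f = 7c
a7 xor 81 = 26
83 xor 6e = ed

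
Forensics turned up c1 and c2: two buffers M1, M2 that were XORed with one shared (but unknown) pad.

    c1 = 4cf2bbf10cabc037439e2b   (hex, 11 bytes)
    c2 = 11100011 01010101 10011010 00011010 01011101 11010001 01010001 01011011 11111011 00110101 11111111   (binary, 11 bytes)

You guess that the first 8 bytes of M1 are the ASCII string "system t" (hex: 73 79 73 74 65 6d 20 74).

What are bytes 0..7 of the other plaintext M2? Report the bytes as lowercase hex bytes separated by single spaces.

dc de 52 9f 34 17 b1 18

First, c1 ⊕ c2 = (M1 ⊕ K) ⊕ (M2 ⊕ K) = M1 ⊕ M2, so the key drops out. Then M2 = (M1 ⊕ M2) ⊕ M1 over the first 8 bytes.
byte 0: (4c ⊕ e3) ⊕ 73 = af ⊕ 73 = dc
byte 1: (f2 ⊕ 55) ⊕ 79 = a7 ⊕ 79 = de
byte 2: (bb ⊕ 9a) ⊕ 73 = 21 ⊕ 73 = 52
byte 3: (f1 ⊕ 1a) ⊕ 74 = eb ⊕ 74 = 9f
byte 4: (0c ⊕ 5d) ⊕ 65 = 51 ⊕ 65 = 34
byte 5: (ab ⊕ d1) ⊕ 6d = 7a ⊕ 6d = 17
byte 6: (c0 ⊕ 51) ⊕ 20 = 91 ⊕ 20 = b1
byte 7: (37 ⊕ 5b) ⊕ 74 = 6c ⊕ 74 = 18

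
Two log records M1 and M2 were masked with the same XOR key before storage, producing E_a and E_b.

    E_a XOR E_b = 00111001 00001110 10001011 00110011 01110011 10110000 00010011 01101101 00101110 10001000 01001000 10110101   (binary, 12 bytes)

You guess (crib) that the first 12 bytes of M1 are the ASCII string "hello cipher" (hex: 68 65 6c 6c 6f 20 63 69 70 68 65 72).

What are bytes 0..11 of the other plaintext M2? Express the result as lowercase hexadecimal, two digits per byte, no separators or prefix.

Since E_a ⊕ E_b = M1 ⊕ M2, XORing with the guessed M1 bytes yields the corresponding M2 bytes: M2 = (E_a ⊕ E_b) ⊕ M1.
39 ^ 68 = 51
0e ^ 65 = 6b
8b ^ 6c = e7
33 ^ 6c = 5f
73 ^ 6f = 1c
b0 ^ 20 = 90
13 ^ 63 = 70
6d ^ 69 = 04
2e ^ 70 = 5e
88 ^ 68 = e0
48 ^ 65 = 2d
b5 ^ 72 = c7

516be75f1c9070045ee02dc7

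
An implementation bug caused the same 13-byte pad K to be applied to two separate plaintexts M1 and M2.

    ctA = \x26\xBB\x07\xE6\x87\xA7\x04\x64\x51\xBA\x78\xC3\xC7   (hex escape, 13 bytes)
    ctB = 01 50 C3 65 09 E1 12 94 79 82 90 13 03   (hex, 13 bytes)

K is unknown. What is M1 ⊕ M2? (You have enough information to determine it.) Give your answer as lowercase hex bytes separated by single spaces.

ctA ⊕ ctB = (M1 ⊕ K) ⊕ (M2 ⊕ K) = M1 ⊕ M2 — the shared key cancels under XOR.
byte 0: 00100110 ^ 00000001 = 00100111
byte 1: 10111011 ^ 01010000 = 11101011
byte 2: 00000111 ^ 11000011 = 11000100
byte 3: 11100110 ^ 01100101 = 10000011
byte 4: 10000111 ^ 00001001 = 10001110
byte 5: 10100111 ^ 11100001 = 01000110
byte 6: 00000100 ^ 00010010 = 00010110
byte 7: 01100100 ^ 10010100 = 11110000
byte 8: 01010001 ^ 01111001 = 00101000
byte 9: 10111010 ^ 10000010 = 00111000
byte 10: 01111000 ^ 10010000 = 11101000
byte 11: 11000011 ^ 00010011 = 11010000
byte 12: 11000111 ^ 00000011 = 11000100

27 eb c4 83 8e 46 16 f0 28 38 e8 d0 c4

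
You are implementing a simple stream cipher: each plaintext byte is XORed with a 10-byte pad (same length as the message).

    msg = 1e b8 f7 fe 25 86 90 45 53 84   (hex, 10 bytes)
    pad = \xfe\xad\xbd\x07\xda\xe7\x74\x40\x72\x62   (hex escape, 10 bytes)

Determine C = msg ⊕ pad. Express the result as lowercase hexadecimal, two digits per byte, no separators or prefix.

e0154af9ff61e40521e6

byte 0: 1e XOR fe = e0
byte 1: b8 XOR ad = 15
byte 2: f7 XOR bd = 4a
byte 3: fe XOR 07 = f9
byte 4: 25 XOR da = ff
byte 5: 86 XOR e7 = 61
byte 6: 90 XOR 74 = e4
byte 7: 45 XOR 40 = 05
byte 8: 53 XOR 72 = 21
byte 9: 84 XOR 62 = e6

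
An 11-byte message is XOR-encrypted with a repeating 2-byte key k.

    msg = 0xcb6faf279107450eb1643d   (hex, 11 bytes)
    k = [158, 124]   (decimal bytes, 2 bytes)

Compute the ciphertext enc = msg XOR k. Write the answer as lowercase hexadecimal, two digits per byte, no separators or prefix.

The 2-byte key repeats, so the effective keystream is 9e 7c 9e 7c 9e 7c 9e 7c 9e 7c 9e.
byte 0: cb XOR 9e = 55
byte 1: 6f XOR 7c = 13
byte 2: af XOR 9e = 31
byte 3: 27 XOR 7c = 5b
byte 4: 91 XOR 9e = 0f
byte 5: 07 XOR 7c = 7b
byte 6: 45 XOR 9e = db
byte 7: 0e XOR 7c = 72
byte 8: b1 XOR 9e = 2f
byte 9: 64 XOR 7c = 18
byte 10: 3d XOR 9e = a3

5513315b0f7bdb722f18a3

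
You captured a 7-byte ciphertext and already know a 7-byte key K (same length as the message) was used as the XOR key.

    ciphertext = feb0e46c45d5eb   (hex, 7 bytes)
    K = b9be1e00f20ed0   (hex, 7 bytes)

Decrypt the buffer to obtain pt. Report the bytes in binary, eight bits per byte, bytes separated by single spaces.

01000111 00001110 11111010 01101100 10110111 11011011 00111011

fe XOR b9 = 47
b0 XOR be = 0e
e4 XOR 1e = fa
6c XOR 00 = 6c
45 XOR f2 = b7
d5 XOR 0e = db
eb XOR d0 = 3b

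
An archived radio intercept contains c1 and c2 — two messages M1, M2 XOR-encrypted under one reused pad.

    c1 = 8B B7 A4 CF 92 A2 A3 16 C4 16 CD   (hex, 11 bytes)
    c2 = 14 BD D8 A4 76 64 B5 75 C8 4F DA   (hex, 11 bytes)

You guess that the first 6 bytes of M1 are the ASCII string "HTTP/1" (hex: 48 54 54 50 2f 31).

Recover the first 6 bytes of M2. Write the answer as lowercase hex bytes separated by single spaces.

d7 5e 28 3b cb f7

First, c1 ⊕ c2 = (M1 ⊕ K) ⊕ (M2 ⊕ K) = M1 ⊕ M2, so the key drops out. Then M2 = (M1 ⊕ M2) ⊕ M1 over the first 6 bytes.
byte 0: (8b xor 14) xor 48 = 9f xor 48 = d7
byte 1: (b7 xor bd) xor 54 = 0a xor 54 = 5e
byte 2: (a4 xor d8) xor 54 = 7c xor 54 = 28
byte 3: (cf xor a4) xor 50 = 6b xor 50 = 3b
byte 4: (92 xor 76) xor 2f = e4 xor 2f = cb
byte 5: (a2 xor 64) xor 31 = c6 xor 31 = f7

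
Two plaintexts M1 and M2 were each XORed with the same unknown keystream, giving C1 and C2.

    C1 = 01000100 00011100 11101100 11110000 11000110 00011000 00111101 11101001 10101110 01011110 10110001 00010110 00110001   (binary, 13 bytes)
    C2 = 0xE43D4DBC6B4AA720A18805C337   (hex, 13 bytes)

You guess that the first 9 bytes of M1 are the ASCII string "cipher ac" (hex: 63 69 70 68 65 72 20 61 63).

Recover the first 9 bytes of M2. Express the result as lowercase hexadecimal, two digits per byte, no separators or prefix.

c348d124c820baa86c

First, C1 ⊕ C2 = (M1 ⊕ K) ⊕ (M2 ⊕ K) = M1 ⊕ M2, so the key drops out. Then M2 = (M1 ⊕ M2) ⊕ M1 over the first 9 bytes.
byte 0: (44 xor e4) xor 63 = a0 xor 63 = c3
byte 1: (1c xor 3d) xor 69 = 21 xor 69 = 48
byte 2: (ec xor 4d) xor 70 = a1 xor 70 = d1
byte 3: (f0 xor bc) xor 68 = 4c xor 68 = 24
byte 4: (c6 xor 6b) xor 65 = ad xor 65 = c8
byte 5: (18 xor 4a) xor 72 = 52 xor 72 = 20
byte 6: (3d xor a7) xor 20 = 9a xor 20 = ba
byte 7: (e9 xor 20) xor 61 = c9 xor 61 = a8
byte 8: (ae xor a1) xor 63 = 0f xor 63 = 6c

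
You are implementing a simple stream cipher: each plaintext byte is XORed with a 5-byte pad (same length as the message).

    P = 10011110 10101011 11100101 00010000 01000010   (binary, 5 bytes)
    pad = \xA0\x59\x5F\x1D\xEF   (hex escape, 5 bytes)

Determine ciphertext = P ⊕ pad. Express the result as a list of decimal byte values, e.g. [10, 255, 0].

XOR is its own inverse, so applying the key byte-wise gives the result directly.
byte 0: 10011110 ^ 10100000 = 00111110
byte 1: 10101011 ^ 01011001 = 11110010
byte 2: 11100101 ^ 01011111 = 10111010
byte 3: 00010000 ^ 00011101 = 00001101
byte 4: 01000010 ^ 11101111 = 10101101

[62, 242, 186, 13, 173]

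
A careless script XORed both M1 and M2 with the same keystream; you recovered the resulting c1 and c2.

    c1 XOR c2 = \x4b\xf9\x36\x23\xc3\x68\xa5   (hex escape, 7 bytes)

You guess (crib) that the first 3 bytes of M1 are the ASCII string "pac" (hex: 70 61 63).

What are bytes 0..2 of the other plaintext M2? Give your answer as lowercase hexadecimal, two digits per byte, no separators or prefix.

3b9855

Since c1 ⊕ c2 = M1 ⊕ M2, XORing with the guessed M1 bytes yields the corresponding M2 bytes: M2 = (c1 ⊕ c2) ⊕ M1.
4b XOR 70 = 3b
f9 XOR 61 = 98
36 XOR 63 = 55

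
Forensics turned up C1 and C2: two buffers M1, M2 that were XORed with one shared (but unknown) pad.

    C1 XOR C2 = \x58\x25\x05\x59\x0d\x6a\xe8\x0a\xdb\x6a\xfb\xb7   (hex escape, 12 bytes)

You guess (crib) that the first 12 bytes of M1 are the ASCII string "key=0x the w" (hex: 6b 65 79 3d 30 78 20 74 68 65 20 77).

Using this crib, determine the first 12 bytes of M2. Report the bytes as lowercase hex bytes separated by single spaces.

33 40 7c 64 3d 12 c8 7e b3 0f db c0

Since C1 ⊕ C2 = M1 ⊕ M2, XORing with the guessed M1 bytes yields the corresponding M2 bytes: M2 = (C1 ⊕ C2) ⊕ M1.
byte 0: 01011000 ^ 01101011 = 00110011
byte 1: 00100101 ^ 01100101 = 01000000
byte 2: 00000101 ^ 01111001 = 01111100
byte 3: 01011001 ^ 00111101 = 01100100
byte 4: 00001101 ^ 00110000 = 00111101
byte 5: 01101010 ^ 01111000 = 00010010
byte 6: 11101000 ^ 00100000 = 11001000
byte 7: 00001010 ^ 01110100 = 01111110
byte 8: 11011011 ^ 01101000 = 10110011
byte 9: 01101010 ^ 01100101 = 00001111
byte 10: 11111011 ^ 00100000 = 11011011
byte 11: 10110111 ^ 01110111 = 11000000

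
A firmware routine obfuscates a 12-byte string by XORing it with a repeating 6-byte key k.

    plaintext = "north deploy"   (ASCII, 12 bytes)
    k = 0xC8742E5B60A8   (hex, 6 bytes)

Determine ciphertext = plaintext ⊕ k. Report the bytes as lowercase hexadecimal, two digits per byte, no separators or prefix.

The 6-byte key repeats, so the effective keystream is c8 74 2e 5b 60 a8 c8 74 2e 5b 60 a8.
byte 0: 6e XOR c8 = a6
byte 1: 6f XOR 74 = 1b
byte 2: 72 XOR 2e = 5c
byte 3: 74 XOR 5b = 2f
byte 4: 68 XOR 60 = 08
byte 5: 20 XOR a8 = 88
byte 6: 64 XOR c8 = ac
byte 7: 65 XOR 74 = 11
byte 8: 70 XOR 2e = 5e
byte 9: 6c XOR 5b = 37
byte 10: 6f XOR 60 = 0f
byte 11: 79 XOR a8 = d1

a61b5c2f0888ac115e370fd1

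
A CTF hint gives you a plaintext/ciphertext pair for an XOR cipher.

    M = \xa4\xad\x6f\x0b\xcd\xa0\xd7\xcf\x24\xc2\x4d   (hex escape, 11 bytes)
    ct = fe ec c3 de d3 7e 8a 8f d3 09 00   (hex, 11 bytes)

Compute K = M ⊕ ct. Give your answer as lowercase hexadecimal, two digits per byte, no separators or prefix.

5a41acd51ede5d40f7cb4d

Since ct = M ⊕ K, XORing both sides with M gives K = M ⊕ ct.
a4 ⊕ fe = 5a
ad ⊕ ec = 41
6f ⊕ c3 = ac
0b ⊕ de = d5
cd ⊕ d3 = 1e
a0 ⊕ 7e = de
d7 ⊕ 8a = 5d
cf ⊕ 8f = 40
24 ⊕ d3 = f7
c2 ⊕ 09 = cb
4d ⊕ 00 = 4d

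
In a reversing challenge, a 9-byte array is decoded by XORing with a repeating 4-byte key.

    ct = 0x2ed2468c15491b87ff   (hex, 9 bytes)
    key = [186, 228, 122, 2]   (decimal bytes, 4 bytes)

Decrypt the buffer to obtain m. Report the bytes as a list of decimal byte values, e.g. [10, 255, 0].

[148, 54, 60, 142, 175, 173, 97, 133, 69]

The 4-byte key repeats, so the effective keystream is ba e4 7a 02 ba e4 7a 02 ba.
byte 0: 2e XOR ba = 94
byte 1: d2 XOR e4 = 36
byte 2: 46 XOR 7a = 3c
byte 3: 8c XOR 02 = 8e
byte 4: 15 XOR ba = af
byte 5: 49 XOR e4 = ad
byte 6: 1b XOR 7a = 61
byte 7: 87 XOR 02 = 85
byte 8: ff XOR ba = 45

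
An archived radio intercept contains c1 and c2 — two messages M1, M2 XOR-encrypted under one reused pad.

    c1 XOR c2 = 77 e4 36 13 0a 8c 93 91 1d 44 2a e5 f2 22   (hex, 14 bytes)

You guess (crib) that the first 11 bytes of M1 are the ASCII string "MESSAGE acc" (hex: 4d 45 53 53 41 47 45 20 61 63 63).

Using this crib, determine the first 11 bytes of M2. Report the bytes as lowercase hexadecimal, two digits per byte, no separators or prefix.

Since c1 ⊕ c2 = M1 ⊕ M2, XORing with the guessed M1 bytes yields the corresponding M2 bytes: M2 = (c1 ⊕ c2) ⊕ M1.
byte 0: 119 ⊕  77 =  58
byte 1: 228 ⊕  69 = 161
byte 2:  54 ⊕  83 = 101
byte 3:  19 ⊕  83 =  64
byte 4:  10 ⊕  65 =  75
byte 5: 140 ⊕  71 = 203
byte 6: 147 ⊕  69 = 214
byte 7: 145 ⊕  32 = 177
byte 8:  29 ⊕  97 = 124
byte 9:  68 ⊕  99 =  39
byte 10:  42 ⊕  99 =  73

3aa165404bcbd6b17c2749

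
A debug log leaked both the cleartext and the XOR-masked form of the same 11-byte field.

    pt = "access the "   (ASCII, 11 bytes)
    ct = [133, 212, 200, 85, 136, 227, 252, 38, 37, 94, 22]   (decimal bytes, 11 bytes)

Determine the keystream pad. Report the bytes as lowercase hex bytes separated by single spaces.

e4 b7 ab 30 fb 90 dc 52 4d 3b 36

Since ct = pt ⊕ pad, XORing both sides with pt gives pad = pt ⊕ ct.
61 xor 85 = e4
63 xor d4 = b7
63 xor c8 = ab
65 xor 55 = 30
73 xor 88 = fb
73 xor e3 = 90
20 xor fc = dc
74 xor 26 = 52
68 xor 25 = 4d
65 xor 5e = 3b
20 xor 16 = 36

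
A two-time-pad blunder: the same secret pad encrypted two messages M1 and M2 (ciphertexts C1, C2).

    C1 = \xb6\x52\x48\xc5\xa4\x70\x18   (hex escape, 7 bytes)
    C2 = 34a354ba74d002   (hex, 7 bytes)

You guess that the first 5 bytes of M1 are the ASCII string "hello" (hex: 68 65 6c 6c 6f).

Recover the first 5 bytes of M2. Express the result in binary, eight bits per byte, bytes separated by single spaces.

11101010 10010100 01110000 00010011 10111111

First, C1 ⊕ C2 = (M1 ⊕ K) ⊕ (M2 ⊕ K) = M1 ⊕ M2, so the key drops out. Then M2 = (M1 ⊕ M2) ⊕ M1 over the first 5 bytes.
byte 0: (b6 xor 34) xor 68 = 82 xor 68 = ea
byte 1: (52 xor a3) xor 65 = f1 xor 65 = 94
byte 2: (48 xor 54) xor 6c = 1c xor 6c = 70
byte 3: (c5 xor ba) xor 6c = 7f xor 6c = 13
byte 4: (a4 xor 74) xor 6f = d0 xor 6f = bf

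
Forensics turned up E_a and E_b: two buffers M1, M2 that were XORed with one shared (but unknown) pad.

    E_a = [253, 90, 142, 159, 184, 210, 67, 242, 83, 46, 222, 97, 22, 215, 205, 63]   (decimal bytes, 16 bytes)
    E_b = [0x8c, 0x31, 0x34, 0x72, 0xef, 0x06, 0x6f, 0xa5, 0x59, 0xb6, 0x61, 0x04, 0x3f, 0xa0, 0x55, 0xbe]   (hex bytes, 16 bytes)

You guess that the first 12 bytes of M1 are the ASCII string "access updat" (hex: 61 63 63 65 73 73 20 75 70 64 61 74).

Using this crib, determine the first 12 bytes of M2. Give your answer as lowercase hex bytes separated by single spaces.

First, E_a ⊕ E_b = (M1 ⊕ K) ⊕ (M2 ⊕ K) = M1 ⊕ M2, so the key drops out. Then M2 = (M1 ⊕ M2) ⊕ M1 over the first 12 bytes.
byte 0: (fd xor 8c) xor 61 = 71 xor 61 = 10
byte 1: (5a xor 31) xor 63 = 6b xor 63 = 08
byte 2: (8e xor 34) xor 63 = ba xor 63 = d9
byte 3: (9f xor 72) xor 65 = ed xor 65 = 88
byte 4: (b8 xor ef) xor 73 = 57 xor 73 = 24
byte 5: (d2 xor 06) xor 73 = d4 xor 73 = a7
byte 6: (43 xor 6f) xor 20 = 2c xor 20 = 0c
byte 7: (f2 xor a5) xor 75 = 57 xor 75 = 22
byte 8: (53 xor 59) xor 70 = 0a xor 70 = 7a
byte 9: (2e xor b6) xor 64 = 98 xor 64 = fc
byte 10: (de xor 61) xor 61 = bf xor 61 = de
byte 11: (61 xor 04) xor 74 = 65 xor 74 = 11

10 08 d9 88 24 a7 0c 22 7a fc de 11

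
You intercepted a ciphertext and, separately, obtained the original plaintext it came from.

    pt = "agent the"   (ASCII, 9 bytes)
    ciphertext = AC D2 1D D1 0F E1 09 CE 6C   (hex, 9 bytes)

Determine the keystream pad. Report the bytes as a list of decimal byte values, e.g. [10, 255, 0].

Since ciphertext = pt ⊕ pad, XORing both sides with pt gives pad = pt ⊕ ciphertext.
byte 0: 61 XOR ac = cd
byte 1: 67 XOR d2 = b5
byte 2: 65 XOR 1d = 78
byte 3: 6e XOR d1 = bf
byte 4: 74 XOR 0f = 7b
byte 5: 20 XOR e1 = c1
byte 6: 74 XOR 09 = 7d
byte 7: 68 XOR ce = a6
byte 8: 65 XOR 6c = 09

[205, 181, 120, 191, 123, 193, 125, 166, 9]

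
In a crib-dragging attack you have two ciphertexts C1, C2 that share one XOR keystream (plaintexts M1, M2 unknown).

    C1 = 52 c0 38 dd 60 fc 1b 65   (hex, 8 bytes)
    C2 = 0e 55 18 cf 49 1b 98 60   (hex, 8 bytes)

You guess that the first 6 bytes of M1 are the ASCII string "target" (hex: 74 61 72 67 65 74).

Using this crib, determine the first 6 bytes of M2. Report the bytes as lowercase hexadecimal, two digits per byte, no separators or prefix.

First, C1 ⊕ C2 = (M1 ⊕ K) ⊕ (M2 ⊕ K) = M1 ⊕ M2, so the key drops out. Then M2 = (M1 ⊕ M2) ⊕ M1 over the first 6 bytes.
byte 0: (52 XOR 0e) XOR 74 = 5c XOR 74 = 28
byte 1: (c0 XOR 55) XOR 61 = 95 XOR 61 = f4
byte 2: (38 XOR 18) XOR 72 = 20 XOR 72 = 52
byte 3: (dd XOR cf) XOR 67 = 12 XOR 67 = 75
byte 4: (60 XOR 49) XOR 65 = 29 XOR 65 = 4c
byte 5: (fc XOR 1b) XOR 74 = e7 XOR 74 = 93

28f452754c93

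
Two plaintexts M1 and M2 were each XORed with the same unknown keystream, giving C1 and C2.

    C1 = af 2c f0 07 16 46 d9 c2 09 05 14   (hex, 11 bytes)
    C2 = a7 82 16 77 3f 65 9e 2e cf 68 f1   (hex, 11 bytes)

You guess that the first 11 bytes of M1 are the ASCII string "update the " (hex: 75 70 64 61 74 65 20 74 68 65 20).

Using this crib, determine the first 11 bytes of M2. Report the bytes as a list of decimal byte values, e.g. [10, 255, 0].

First, C1 ⊕ C2 = (M1 ⊕ K) ⊕ (M2 ⊕ K) = M1 ⊕ M2, so the key drops out. Then M2 = (M1 ⊕ M2) ⊕ M1 over the first 11 bytes.
byte 0: (af XOR a7) XOR 75 = 08 XOR 75 = 7d
byte 1: (2c XOR 82) XOR 70 = ae XOR 70 = de
byte 2: (f0 XOR 16) XOR 64 = e6 XOR 64 = 82
byte 3: (07 XOR 77) XOR 61 = 70 XOR 61 = 11
byte 4: (16 XOR 3f) XOR 74 = 29 XOR 74 = 5d
byte 5: (46 XOR 65) XOR 65 = 23 XOR 65 = 46
byte 6: (d9 XOR 9e) XOR 20 = 47 XOR 20 = 67
byte 7: (c2 XOR 2e) XOR 74 = ec XOR 74 = 98
byte 8: (09 XOR cf) XOR 68 = c6 XOR 68 = ae
byte 9: (05 XOR 68) XOR 65 = 6d XOR 65 = 08
byte 10: (14 XOR f1) XOR 20 = e5 XOR 20 = c5

[125, 222, 130, 17, 93, 70, 103, 152, 174, 8, 197]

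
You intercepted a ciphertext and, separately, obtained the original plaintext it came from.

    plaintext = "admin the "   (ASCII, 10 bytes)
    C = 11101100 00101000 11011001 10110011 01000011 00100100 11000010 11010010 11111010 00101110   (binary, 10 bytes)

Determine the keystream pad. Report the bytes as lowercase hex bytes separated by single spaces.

8d 4c b4 da 2d 04 b6 ba 9f 0e

Since C = plaintext ⊕ pad, XORing both sides with plaintext gives pad = plaintext ⊕ C.
byte 0: 01100001 ^ 11101100 = 10001101
byte 1: 01100100 ^ 00101000 = 01001100
byte 2: 01101101 ^ 11011001 = 10110100
byte 3: 01101001 ^ 10110011 = 11011010
byte 4: 01101110 ^ 01000011 = 00101101
byte 5: 00100000 ^ 00100100 = 00000100
byte 6: 01110100 ^ 11000010 = 10110110
byte 7: 01101000 ^ 11010010 = 10111010
byte 8: 01100101 ^ 11111010 = 10011111
byte 9: 00100000 ^ 00101110 = 00001110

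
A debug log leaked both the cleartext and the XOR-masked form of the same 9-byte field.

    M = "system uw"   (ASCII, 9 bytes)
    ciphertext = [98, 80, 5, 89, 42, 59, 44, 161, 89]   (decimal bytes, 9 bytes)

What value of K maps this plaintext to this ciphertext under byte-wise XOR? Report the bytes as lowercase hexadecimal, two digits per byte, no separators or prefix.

1129762d4f560cd42e

Since ciphertext = M ⊕ K, XORing both sides with M gives K = M ⊕ ciphertext.
115 XOR  98 =  17
121 XOR  80 =  41
115 XOR   5 = 118
116 XOR  89 =  45
101 XOR  42 =  79
109 XOR  59 =  86
 32 XOR  44 =  12
117 XOR 161 = 212
119 XOR  89 =  46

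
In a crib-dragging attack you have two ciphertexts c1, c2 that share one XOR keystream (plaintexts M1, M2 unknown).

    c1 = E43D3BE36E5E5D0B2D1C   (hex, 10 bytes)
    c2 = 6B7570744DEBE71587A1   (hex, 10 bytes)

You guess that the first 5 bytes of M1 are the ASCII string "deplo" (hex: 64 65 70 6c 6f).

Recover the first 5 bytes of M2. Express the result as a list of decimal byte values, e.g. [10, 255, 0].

[235, 45, 59, 251, 76]

First, c1 ⊕ c2 = (M1 ⊕ K) ⊕ (M2 ⊕ K) = M1 ⊕ M2, so the key drops out. Then M2 = (M1 ⊕ M2) ⊕ M1 over the first 5 bytes.
byte 0: (e4 ^ 6b) ^ 64 = 8f ^ 64 = eb
byte 1: (3d ^ 75) ^ 65 = 48 ^ 65 = 2d
byte 2: (3b ^ 70) ^ 70 = 4b ^ 70 = 3b
byte 3: (e3 ^ 74) ^ 6c = 97 ^ 6c = fb
byte 4: (6e ^ 4d) ^ 6f = 23 ^ 6f = 4c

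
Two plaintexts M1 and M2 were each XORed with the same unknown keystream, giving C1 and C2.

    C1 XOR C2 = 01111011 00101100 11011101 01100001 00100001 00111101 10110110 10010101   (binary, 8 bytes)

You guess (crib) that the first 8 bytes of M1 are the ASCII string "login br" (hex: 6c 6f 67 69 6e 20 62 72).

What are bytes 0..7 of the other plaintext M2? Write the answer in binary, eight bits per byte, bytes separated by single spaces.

00010111 01000011 10111010 00001000 01001111 00011101 11010100 11100111

Since C1 ⊕ C2 = M1 ⊕ M2, XORing with the guessed M1 bytes yields the corresponding M2 bytes: M2 = (C1 ⊕ C2) ⊕ M1.
byte 0: 01111011 ^ 01101100 = 00010111
byte 1: 00101100 ^ 01101111 = 01000011
byte 2: 11011101 ^ 01100111 = 10111010
byte 3: 01100001 ^ 01101001 = 00001000
byte 4: 00100001 ^ 01101110 = 01001111
byte 5: 00111101 ^ 00100000 = 00011101
byte 6: 10110110 ^ 01100010 = 11010100
byte 7: 10010101 ^ 01110010 = 11100111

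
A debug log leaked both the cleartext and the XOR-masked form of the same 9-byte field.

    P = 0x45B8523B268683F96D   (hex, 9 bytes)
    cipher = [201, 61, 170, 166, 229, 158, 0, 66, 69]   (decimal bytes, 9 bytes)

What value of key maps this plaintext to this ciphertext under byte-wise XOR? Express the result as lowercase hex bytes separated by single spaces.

Since cipher = P ⊕ key, XORing both sides with P gives key = P ⊕ cipher.
45 ⊕ c9 = 8c
b8 ⊕ 3d = 85
52 ⊕ aa = f8
3b ⊕ a6 = 9d
26 ⊕ e5 = c3
86 ⊕ 9e = 18
83 ⊕ 00 = 83
f9 ⊕ 42 = bb
6d ⊕ 45 = 28

8c 85 f8 9d c3 18 83 bb 28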